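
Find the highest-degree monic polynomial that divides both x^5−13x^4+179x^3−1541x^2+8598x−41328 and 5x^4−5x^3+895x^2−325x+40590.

Repeated division with remainder:
  x^5−13x^4+179x^3−1541x^2+8598x−41328 = ((1/5)x−12/5)(5x^4−5x^3+895x^2−325x+40590) + (−12x^3+672x^2−300x+56088)
  5x^4−5x^3+895x^2−325x+40590 = (−(5/12)x−275/12)(−12x^3+672x^2−300x+56088) + (16170x^2+16170x+1325940)
  −12x^3+672x^2−300x+56088 = (−(2/2695)x+114/2695)(16170x^2+16170x+1325940) + (0)
Last nonzero remainder: 16170x^2+16170x+1325940. Dividing through by 16170 gives the monic gcd x^2+x+82.

x^2+x+82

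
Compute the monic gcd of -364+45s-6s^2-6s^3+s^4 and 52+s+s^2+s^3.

52+s+s^2+s^3

Repeated division with remainder:
  s^4-6s^3-6s^2+45s-364 = (s-7)(s^3+s^2+s+52) + (0)
The last nonzero remainder s^3+s^2+s+52 is already monic.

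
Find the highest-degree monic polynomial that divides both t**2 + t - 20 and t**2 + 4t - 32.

t - 4

By polynomial division,
  t**2 + t - 20 = (t**2 + 4t - 32) + (-3t + 12)
  t**2 + 4t - 32 = (-(1/3)t - 8/3)(-3t + 12) + (0)
Last nonzero remainder: -3t + 12. Dividing through by -3 gives the monic gcd t - 4.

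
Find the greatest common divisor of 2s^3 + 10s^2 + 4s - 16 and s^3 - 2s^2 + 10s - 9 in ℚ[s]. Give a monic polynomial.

s - 1

Apply the Euclidean algorithm:
  2s^3 + 10s^2 + 4s - 16 = (2)(s^3 - 2s^2 + 10s - 9) + (14s^2 - 16s + 2)
  s^3 - 2s^2 + 10s - 9 = ((1/14)s - 3/49)(14s^2 - 16s + 2) + ((435/49)s - 435/49)
  14s^2 - 16s + 2 = ((686/435)s - 98/435)((435/49)s - 435/49) + (0)
Last nonzero remainder: (435/49)s - 435/49. Dividing through by 435/49 gives the monic gcd s - 1.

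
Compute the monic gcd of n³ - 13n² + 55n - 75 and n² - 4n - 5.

Repeated division with remainder:
  n³ - 13n² + 55n - 75 = (n - 9)(n² - 4n - 5) + (24n - 120)
  n² - 4n - 5 = ((1/24)n + 1/24)(24n - 120) + (0)
Last nonzero remainder: 24n - 120. Dividing through by 24 gives the monic gcd n - 5.

n - 5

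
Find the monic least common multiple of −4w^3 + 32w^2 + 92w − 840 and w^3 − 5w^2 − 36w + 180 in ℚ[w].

Repeated division with remainder:
  −4w^3 + 32w^2 + 92w − 840 = (−4)(w^3 − 5w^2 − 36w + 180) + (12w^2 − 52w − 120)
  w^3 − 5w^2 − 36w + 180 = ((1/12)w − 1/18)(12w^2 − 52w − 120) + (−(260/9)w + 520/3)
  12w^2 − 52w − 120 = (−(27/65)w − 9/13)(−(260/9)w + 520/3) + (0)
Last nonzero remainder: −(260/9)w + 520/3. Dividing through by −260/9 gives the monic gcd w − 6.
Then lcm(f, g) = f·g / gcd(f, g); expanding and making the result monic gives the answer.

w^5 − 7w^4 − 61w^3 + 427w^2 + 900w − 6300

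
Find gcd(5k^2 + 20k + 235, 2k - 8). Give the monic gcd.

Repeated division with remainder:
  5k^2 + 20k + 235 = ((5/2)k + 20)(2k - 8) + (395)
  2k - 8 = ((2/395)k - 8/395)(395) + (0)
The last nonzero remainder is the constant 395, so the polynomials are coprime and gcd = 1.

1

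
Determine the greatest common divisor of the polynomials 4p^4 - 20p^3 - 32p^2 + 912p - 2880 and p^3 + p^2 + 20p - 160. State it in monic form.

p - 4

Repeated division with remainder:
  4p^4 - 20p^3 - 32p^2 + 912p - 2880 = (4p - 24)(p^3 + p^2 + 20p - 160) + (-88p^2 + 2032p - 6720)
  p^3 + p^2 + 20p - 160 = (-(1/88)p - 265/968)(-88p^2 + 2032p - 6720) + ((60490/121)p - 241960/121)
  -88p^2 + 2032p - 6720 = (-(5324/30245)p + 20328/6049)((60490/121)p - 241960/121) + (0)
Last nonzero remainder: (60490/121)p - 241960/121. Dividing through by 60490/121 gives the monic gcd p - 4.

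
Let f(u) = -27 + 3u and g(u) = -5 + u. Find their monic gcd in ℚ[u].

Repeated division with remainder:
  3u - 27 = (3)(u - 5) + (-12)
  u - 5 = (-(1/12)u + 5/12)(-12) + (0)
The last nonzero remainder is the constant -12, so the polynomials are coprime and gcd = 1.

1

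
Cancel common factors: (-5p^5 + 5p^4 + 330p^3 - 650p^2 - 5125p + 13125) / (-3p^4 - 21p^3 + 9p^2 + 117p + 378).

(5p^3 - 25p^2 - 125p + 625)/(3p^2 + 9p + 18)

By polynomial division,
  -5p^5 + 5p^4 + 330p^3 - 650p^2 - 5125p + 13125 = ((5/3)p - 40/3)(-3p^4 - 21p^3 + 9p^2 + 117p + 378) + (35p^3 - 725p^2 - 4195p + 18165)
  -3p^4 - 21p^3 + 9p^2 + 117p + 378 = (-(3/35)p - 582/245)(35p^3 - 725p^2 - 4195p + 18165) + (-(101568/49)p^2 - (406272/49)p + 304704/7)
  35p^3 - 725p^2 - 4195p + 18165 = (-(1715/101568)p + 42385/101568)(-(101568/49)p^2 - (406272/49)p + 304704/7) + (0)
Last nonzero remainder: -(101568/49)p^2 - (406272/49)p + 304704/7. Dividing through by -101568/49 gives the monic gcd p^2 + 4p - 21.
Cancel p^2 + 4p - 21 from numerator and denominator to get the reduced form.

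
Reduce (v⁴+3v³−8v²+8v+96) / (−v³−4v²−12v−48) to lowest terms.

By polynomial division,
  v⁴+3v³−8v²+8v+96 = (−v+1)(−v³−4v²−12v−48) + (−16v²−28v+144)
  −v³−4v²−12v−48 = ((1/16)v+9/64)(−16v²−28v+144) + (−(273/16)v−273/4)
  −16v²−28v+144 = ((256/273)v−192/91)(−(273/16)v−273/4) + (0)
Last nonzero remainder: −(273/16)v−273/4. Dividing through by −273/16 gives the monic gcd v+4.
Cancel v+4 from numerator and denominator to get the reduced form.

(−v³+v²+4v−24)/(v²+12)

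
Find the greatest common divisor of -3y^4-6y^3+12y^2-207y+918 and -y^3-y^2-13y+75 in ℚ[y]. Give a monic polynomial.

y-3

Euclidean algorithm in ℚ[y]:
  -3y^4-6y^3+12y^2-207y+918 = (3y+3)(-y^3-y^2-13y+75) + (54y^2-393y+693)
  -y^3-y^2-13y+75 = (-(1/54)y-149/972)(54y^2-393y+693) + (-(19573/324)y+19573/108)
  54y^2-393y+693 = (-(17496/19573)y+74844/19573)(-(19573/324)y+19573/108) + (0)
Last nonzero remainder: -(19573/324)y+19573/108. Dividing through by -19573/324 gives the monic gcd y-3.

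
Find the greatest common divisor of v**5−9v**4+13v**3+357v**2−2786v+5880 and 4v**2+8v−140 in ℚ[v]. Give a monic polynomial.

Repeated division with remainder:
  v**5−9v**4+13v**3+357v**2−2786v+5880 = ((1/4)v**3−(11/4)v**2+(35/2)v−42)(4v**2+8v−140) + (0)
Last nonzero remainder: 4v**2+8v−140. Dividing through by 4 gives the monic gcd v**2+2v−35.

v**2+2v−35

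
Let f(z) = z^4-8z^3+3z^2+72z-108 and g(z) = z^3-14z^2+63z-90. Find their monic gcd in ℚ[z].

z^2-9z+18

Repeated division with remainder:
  z^4-8z^3+3z^2+72z-108 = (z+6)(z^3-14z^2+63z-90) + (24z^2-216z+432)
  z^3-14z^2+63z-90 = ((1/24)z-5/24)(24z^2-216z+432) + (0)
Last nonzero remainder: 24z^2-216z+432. Dividing through by 24 gives the monic gcd z^2-9z+18.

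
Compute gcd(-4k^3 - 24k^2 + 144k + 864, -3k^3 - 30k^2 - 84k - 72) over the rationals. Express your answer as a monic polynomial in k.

Repeated division with remainder:
  -4k^3 - 24k^2 + 144k + 864 = (4/3)(-3k^3 - 30k^2 - 84k - 72) + (16k^2 + 256k + 960)
  -3k^3 - 30k^2 - 84k - 72 = (-(3/16)k + 9/8)(16k^2 + 256k + 960) + (-192k - 1152)
  16k^2 + 256k + 960 = (-(1/12)k - 5/6)(-192k - 1152) + (0)
Last nonzero remainder: -192k - 1152. Dividing through by -192 gives the monic gcd k + 6.

k + 6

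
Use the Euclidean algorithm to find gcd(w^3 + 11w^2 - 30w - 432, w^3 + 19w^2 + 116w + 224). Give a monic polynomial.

w + 8

Euclidean algorithm in ℚ[w]:
  w^3 + 11w^2 - 30w - 432 = (w^3 + 19w^2 + 116w + 224) + (-8w^2 - 146w - 656)
  w^3 + 19w^2 + 116w + 224 = (-(1/8)w - 3/32)(-8w^2 - 146w - 656) + ((325/16)w + 325/2)
  -8w^2 - 146w - 656 = (-(128/325)w - 1312/325)((325/16)w + 325/2) + (0)
Last nonzero remainder: (325/16)w + 325/2. Dividing through by 325/16 gives the monic gcd w + 8.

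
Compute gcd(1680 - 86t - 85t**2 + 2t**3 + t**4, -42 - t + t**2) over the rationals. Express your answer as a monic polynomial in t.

-42 - t + t**2

Euclidean algorithm in ℚ[t]:
  t**4 + 2t**3 - 85t**2 - 86t + 1680 = (t**2 + 3t - 40)(t**2 - t - 42) + (0)
The last nonzero remainder t**2 - t - 42 is already monic.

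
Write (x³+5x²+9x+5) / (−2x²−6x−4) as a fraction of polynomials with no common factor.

(−x²−4x−5)/(2x+4)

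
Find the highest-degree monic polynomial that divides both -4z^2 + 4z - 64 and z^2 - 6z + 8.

Repeated division with remainder:
  -4z^2 + 4z - 64 = (-4)(z^2 - 6z + 8) + (-20z - 32)
  z^2 - 6z + 8 = (-(1/20)z + 19/50)(-20z - 32) + (504/25)
  -20z - 32 = (-(125/126)z - 100/63)(504/25) + (0)
The last nonzero remainder is the constant 504/25, so the polynomials are coprime and gcd = 1.

1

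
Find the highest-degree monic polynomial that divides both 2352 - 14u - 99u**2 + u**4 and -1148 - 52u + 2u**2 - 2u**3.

7 + u

By polynomial division,
  u**4 - 99u**2 - 14u + 2352 = (-(1/2)u - 1/2)(-2u**3 + 2u**2 - 52u - 1148) + (-124u**2 - 614u + 1778)
  -2u**3 + 2u**2 - 52u - 1148 = ((1/62)u - 369/3844)(-124u**2 - 614u + 1778) + (-(268345/1922)u - 1878415/1922)
  -124u**2 - 614u + 1778 = ((238328/268345)u - 488188/268345)(-(268345/1922)u - 1878415/1922) + (0)
Last nonzero remainder: -(268345/1922)u - 1878415/1922. Dividing through by -268345/1922 gives the monic gcd u + 7.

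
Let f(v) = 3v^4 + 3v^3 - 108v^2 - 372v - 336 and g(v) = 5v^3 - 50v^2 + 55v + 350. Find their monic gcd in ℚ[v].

v^2 - 5v - 14

Euclidean algorithm in ℚ[v]:
  3v^4 + 3v^3 - 108v^2 - 372v - 336 = ((3/5)v + 33/5)(5v^3 - 50v^2 + 55v + 350) + (189v^2 - 945v - 2646)
  5v^3 - 50v^2 + 55v + 350 = ((5/189)v - 25/189)(189v^2 - 945v - 2646) + (0)
Last nonzero remainder: 189v^2 - 945v - 2646. Dividing through by 189 gives the monic gcd v^2 - 5v - 14.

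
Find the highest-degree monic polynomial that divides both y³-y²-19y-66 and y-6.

y-6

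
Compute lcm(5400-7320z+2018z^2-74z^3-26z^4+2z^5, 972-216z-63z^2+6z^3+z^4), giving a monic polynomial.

By polynomial division,
  2z^5-26z^4-74z^3+2018z^2-7320z+5400 = (2z-38)(z^4+6z^3-63z^2-216z+972) + (280z^3+56z^2-17472z+42336)
  z^4+6z^3-63z^2-216z+972 = ((1/280)z+29/1400)(280z^3+56z^2-17472z+42336) + (-(44/25)z^2-(132/25)z+2376/25)
  280z^3+56z^2-17472z+42336 = (-(1750/11)z+4900/11)(-(44/25)z^2-(132/25)z+2376/25) + (0)
Last nonzero remainder: -(44/25)z^2-(132/25)z+2376/25. Dividing through by -44/25 gives the monic gcd z^2+3z-54.
Then lcm(f, g) = f·g / gcd(f, g); expanding and making the result monic gives the answer.

-48600+73980z-26442z^2+33z^3+1132z^4-94z^5-10z^6+z^7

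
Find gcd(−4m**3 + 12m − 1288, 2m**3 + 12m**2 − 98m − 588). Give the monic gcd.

m + 7

Repeated division with remainder:
  −4m**3 + 12m − 1288 = (−2)(2m**3 + 12m**2 − 98m − 588) + (24m**2 − 184m − 2464)
  2m**3 + 12m**2 − 98m − 588 = ((1/12)m + 41/36)(24m**2 − 184m − 2464) + ((2852/9)m + 19964/9)
  24m**2 − 184m − 2464 = ((54/713)m − 792/713)((2852/9)m + 19964/9) + (0)
Last nonzero remainder: (2852/9)m + 19964/9. Dividing through by 2852/9 gives the monic gcd m + 7.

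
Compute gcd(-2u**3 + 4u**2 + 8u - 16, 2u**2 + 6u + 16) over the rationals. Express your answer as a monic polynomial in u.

By polynomial division,
  -2u**3 + 4u**2 + 8u - 16 = (-u + 5)(2u**2 + 6u + 16) + (-6u - 96)
  2u**2 + 6u + 16 = (-(1/3)u + 13/3)(-6u - 96) + (432)
  -6u - 96 = (-(1/72)u - 2/9)(432) + (0)
The last nonzero remainder is the constant 432, so the polynomials are coprime and gcd = 1.

1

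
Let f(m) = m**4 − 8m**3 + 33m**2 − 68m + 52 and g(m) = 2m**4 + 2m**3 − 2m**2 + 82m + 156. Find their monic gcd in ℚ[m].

Repeated division with remainder:
  m**4 − 8m**3 + 33m**2 − 68m + 52 = (1/2)(2m**4 + 2m**3 − 2m**2 + 82m + 156) + (−9m**3 + 34m**2 − 109m − 26)
  2m**4 + 2m**3 − 2m**2 + 82m + 156 = (−(2/9)m − 86/81)(−9m**3 + 34m**2 − 109m − 26) + ((800/81)m**2 − (3200/81)m + 10400/81)
  −9m**3 + 34m**2 − 109m − 26 = (−(729/800)m − 81/400)((800/81)m**2 − (3200/81)m + 10400/81) + (0)
Last nonzero remainder: (800/81)m**2 − (3200/81)m + 10400/81. Dividing through by 800/81 gives the monic gcd m**2 − 4m + 13.

m**2 − 4m + 13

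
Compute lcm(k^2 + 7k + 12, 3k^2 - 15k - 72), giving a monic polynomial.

k^3 - k^2 - 44k - 96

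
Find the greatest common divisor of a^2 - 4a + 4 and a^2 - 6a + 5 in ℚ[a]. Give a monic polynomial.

1

Repeated division with remainder:
  a^2 - 4a + 4 = (a^2 - 6a + 5) + (2a - 1)
  a^2 - 6a + 5 = ((1/2)a - 11/4)(2a - 1) + (9/4)
  2a - 1 = ((8/9)a - 4/9)(9/4) + (0)
The last nonzero remainder is the constant 9/4, so the polynomials are coprime and gcd = 1.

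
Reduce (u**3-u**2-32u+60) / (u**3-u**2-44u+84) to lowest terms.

By polynomial division,
  u**3-u**2-32u+60 = (u**3-u**2-44u+84) + (12u-24)
  u**3-u**2-44u+84 = ((1/12)u**2+(1/12)u-7/2)(12u-24) + (0)
Last nonzero remainder: 12u-24. Dividing through by 12 gives the monic gcd u-2.
Cancel u-2 from numerator and denominator to get the reduced form.

(u**2+u-30)/(u**2+u-42)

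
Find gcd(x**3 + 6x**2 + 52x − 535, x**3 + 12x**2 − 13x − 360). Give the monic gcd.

x − 5

Repeated division with remainder:
  x**3 + 6x**2 + 52x − 535 = (x**3 + 12x**2 − 13x − 360) + (−6x**2 + 65x − 175)
  x**3 + 12x**2 − 13x − 360 = (−(1/6)x − 137/36)(−6x**2 + 65x − 175) + ((7387/36)x − 36935/36)
  −6x**2 + 65x − 175 = (−(216/7387)x + 1260/7387)((7387/36)x − 36935/36) + (0)
Last nonzero remainder: (7387/36)x − 36935/36. Dividing through by 7387/36 gives the monic gcd x − 5.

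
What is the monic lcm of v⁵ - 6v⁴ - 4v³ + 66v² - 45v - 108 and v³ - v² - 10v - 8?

v⁶ - 4v⁵ - 16v⁴ + 58v³ + 87v² - 198v - 216

Apply the Euclidean algorithm:
  v⁵ - 6v⁴ - 4v³ + 66v² - 45v - 108 = (v² - 5v + 1)(v³ - v² - 10v - 8) + (25v² - 75v - 100)
  v³ - v² - 10v - 8 = ((1/25)v + 2/25)(25v² - 75v - 100) + (0)
Last nonzero remainder: 25v² - 75v - 100. Dividing through by 25 gives the monic gcd v² - 3v - 4.
Then lcm(f, g) = f·g / gcd(f, g); expanding and making the result monic gives the answer.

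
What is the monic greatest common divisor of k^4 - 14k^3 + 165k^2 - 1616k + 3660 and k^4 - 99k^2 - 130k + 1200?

k^2 - 13k + 30

Repeated division with remainder:
  k^4 - 14k^3 + 165k^2 - 1616k + 3660 = (k^4 - 99k^2 - 130k + 1200) + (-14k^3 + 264k^2 - 1486k + 2460)
  k^4 - 99k^2 - 130k + 1200 = (-(1/14)k - 66/49)(-14k^3 + 264k^2 - 1486k + 2460) + ((7372/49)k^2 - (95836/49)k + 221160/49)
  -14k^3 + 264k^2 - 1486k + 2460 = (-(343/3686)k + 2009/3686)((7372/49)k^2 - (95836/49)k + 221160/49) + (0)
Last nonzero remainder: (7372/49)k^2 - (95836/49)k + 221160/49. Dividing through by 7372/49 gives the monic gcd k^2 - 13k + 30.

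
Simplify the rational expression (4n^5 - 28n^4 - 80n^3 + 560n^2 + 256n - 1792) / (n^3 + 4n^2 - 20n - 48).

(4n^3 - 20n^2 - 88n + 224)/(n + 6)

By polynomial division,
  4n^5 - 28n^4 - 80n^3 + 560n^2 + 256n - 1792 = (4n^2 - 44n + 176)(n^3 + 4n^2 - 20n - 48) + (-832n^2 + 1664n + 6656)
  n^3 + 4n^2 - 20n - 48 = (-(1/832)n - 3/416)(-832n^2 + 1664n + 6656) + (0)
Last nonzero remainder: -832n^2 + 1664n + 6656. Dividing through by -832 gives the monic gcd n^2 - 2n - 8.
Cancel n^2 - 2n - 8 from numerator and denominator to get the reduced form.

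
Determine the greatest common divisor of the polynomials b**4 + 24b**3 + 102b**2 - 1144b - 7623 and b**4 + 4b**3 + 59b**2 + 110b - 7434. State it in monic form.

Repeated division with remainder:
  b**4 + 24b**3 + 102b**2 - 1144b - 7623 = (b**4 + 4b**3 + 59b**2 + 110b - 7434) + (20b**3 + 43b**2 - 1254b - 189)
  b**4 + 4b**3 + 59b**2 + 110b - 7434 = ((1/20)b + 37/400)(20b**3 + 43b**2 - 1254b - 189) + ((47089/400)b**2 + (47089/200)b - 2966607/400)
  20b**3 + 43b**2 - 1254b - 189 = ((8000/47089)b + 1200/47089)((47089/400)b**2 + (47089/200)b - 2966607/400) + (0)
Last nonzero remainder: (47089/400)b**2 + (47089/200)b - 2966607/400. Dividing through by 47089/400 gives the monic gcd b**2 + 2b - 63.

b**2 + 2b - 63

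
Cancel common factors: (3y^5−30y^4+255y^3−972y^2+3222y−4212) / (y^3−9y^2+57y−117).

(3y^3−12y^2+66y−108)/(y−3)

Apply the Euclidean algorithm:
  3y^5−30y^4+255y^3−972y^2+3222y−4212 = (3y^2−3y+57)(y^3−9y^2+57y−117) + (63y^2−378y+2457)
  y^3−9y^2+57y−117 = ((1/63)y−1/21)(63y^2−378y+2457) + (0)
Last nonzero remainder: 63y^2−378y+2457. Dividing through by 63 gives the monic gcd y^2−6y+39.
Cancel y^2−6y+39 from numerator and denominator to get the reduced form.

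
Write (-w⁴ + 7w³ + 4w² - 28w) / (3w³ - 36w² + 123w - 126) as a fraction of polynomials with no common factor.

(-w² - 2w)/(3w - 9)

Repeated division with remainder:
  -w⁴ + 7w³ + 4w² - 28w = (-(1/3)w - 5/3)(3w³ - 36w² + 123w - 126) + (-15w² + 135w - 210)
  3w³ - 36w² + 123w - 126 = (-(1/5)w + 3/5)(-15w² + 135w - 210) + (0)
Last nonzero remainder: -15w² + 135w - 210. Dividing through by -15 gives the monic gcd w² - 9w + 14.
Cancel w² - 9w + 14 from numerator and denominator to get the reduced form.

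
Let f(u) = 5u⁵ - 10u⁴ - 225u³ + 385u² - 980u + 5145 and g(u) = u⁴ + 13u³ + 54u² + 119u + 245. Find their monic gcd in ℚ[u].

By polynomial division,
  5u⁵ - 10u⁴ - 225u³ + 385u² - 980u + 5145 = (5u - 75)(u⁴ + 13u³ + 54u² + 119u + 245) + (480u³ + 3840u² + 6720u + 23520)
  u⁴ + 13u³ + 54u² + 119u + 245 = ((1/480)u + 1/96)(480u³ + 3840u² + 6720u + 23520) + (0)
Last nonzero remainder: 480u³ + 3840u² + 6720u + 23520. Dividing through by 480 gives the monic gcd u³ + 8u² + 14u + 49.

u³ + 8u² + 14u + 49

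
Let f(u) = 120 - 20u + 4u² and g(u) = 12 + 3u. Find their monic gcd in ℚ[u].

Apply the Euclidean algorithm:
  4u² - 20u + 120 = ((4/3)u - 12)(3u + 12) + (264)
  3u + 12 = ((1/88)u + 1/22)(264) + (0)
The last nonzero remainder is the constant 264, so the polynomials are coprime and gcd = 1.

1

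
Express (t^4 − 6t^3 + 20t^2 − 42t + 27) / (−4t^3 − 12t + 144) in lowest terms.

(−t^3 + 3t^2 − 11t + 9)/(4t^2 + 12t + 48)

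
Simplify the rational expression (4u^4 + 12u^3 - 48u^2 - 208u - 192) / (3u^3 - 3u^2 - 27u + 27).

(4u^3 - 48u - 64)/(3u^2 - 12u + 9)

Repeated division with remainder:
  4u^4 + 12u^3 - 48u^2 - 208u - 192 = ((4/3)u + 16/3)(3u^3 - 3u^2 - 27u + 27) + (4u^2 - 100u - 336)
  3u^3 - 3u^2 - 27u + 27 = ((3/4)u + 18)(4u^2 - 100u - 336) + (2025u + 6075)
  4u^2 - 100u - 336 = ((4/2025)u - 112/2025)(2025u + 6075) + (0)
Last nonzero remainder: 2025u + 6075. Dividing through by 2025 gives the monic gcd u + 3.
Cancel u + 3 from numerator and denominator to get the reduced form.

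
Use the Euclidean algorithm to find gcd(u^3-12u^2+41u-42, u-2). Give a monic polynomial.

By polynomial division,
  u^3-12u^2+41u-42 = (u^2-10u+21)(u-2) + (0)
The last nonzero remainder u-2 is already monic.

u-2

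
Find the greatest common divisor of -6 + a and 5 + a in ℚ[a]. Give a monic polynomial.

1

Euclidean algorithm in ℚ[a]:
  a - 6 = (a + 5) + (-11)
  a + 5 = (-(1/11)a - 5/11)(-11) + (0)
The last nonzero remainder is the constant -11, so the polynomials are coprime and gcd = 1.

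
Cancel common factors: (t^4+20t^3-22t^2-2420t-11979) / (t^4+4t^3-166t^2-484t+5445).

(t+11)/(t-5)

Repeated division with remainder:
  t^4+20t^3-22t^2-2420t-11979 = (t^4+4t^3-166t^2-484t+5445) + (16t^3+144t^2-1936t-17424)
  t^4+4t^3-166t^2-484t+5445 = ((1/16)t-5/16)(16t^3+144t^2-1936t-17424) + (0)
Last nonzero remainder: 16t^3+144t^2-1936t-17424. Dividing through by 16 gives the monic gcd t^3+9t^2-121t-1089.
Cancel t^3+9t^2-121t-1089 from numerator and denominator to get the reduced form.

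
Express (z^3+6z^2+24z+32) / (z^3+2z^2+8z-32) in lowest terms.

(z+2)/(z-2)

Euclidean algorithm in ℚ[z]:
  z^3+6z^2+24z+32 = (z^3+2z^2+8z-32) + (4z^2+16z+64)
  z^3+2z^2+8z-32 = ((1/4)z-1/2)(4z^2+16z+64) + (0)
Last nonzero remainder: 4z^2+16z+64. Dividing through by 4 gives the monic gcd z^2+4z+16.
Cancel z^2+4z+16 from numerator and denominator to get the reduced form.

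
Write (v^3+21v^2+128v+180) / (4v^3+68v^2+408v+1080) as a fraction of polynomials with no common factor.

By polynomial division,
  v^3+21v^2+128v+180 = (1/4)(4v^3+68v^2+408v+1080) + (4v^2+26v-90)
  4v^3+68v^2+408v+1080 = (v+21/2)(4v^2+26v-90) + (225v+2025)
  4v^2+26v-90 = ((4/225)v-2/45)(225v+2025) + (0)
Last nonzero remainder: 225v+2025. Dividing through by 225 gives the monic gcd v+9.
Cancel v+9 from numerator and denominator to get the reduced form.

(v^2+12v+20)/(4v^2+32v+120)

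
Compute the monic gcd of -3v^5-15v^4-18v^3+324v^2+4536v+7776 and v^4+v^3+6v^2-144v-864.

v^3-3v^2+18v-216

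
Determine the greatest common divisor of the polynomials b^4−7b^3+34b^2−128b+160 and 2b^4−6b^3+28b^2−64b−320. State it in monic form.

Euclidean algorithm in ℚ[b]:
  b^4−7b^3+34b^2−128b+160 = (1/2)(2b^4−6b^3+28b^2−64b−320) + (−4b^3+20b^2−96b+320)
  2b^4−6b^3+28b^2−64b−320 = (−(1/2)b−1)(−4b^3+20b^2−96b+320) + (0)
Last nonzero remainder: −4b^3+20b^2−96b+320. Dividing through by −4 gives the monic gcd b^3−5b^2+24b−80.

b^3−5b^2+24b−80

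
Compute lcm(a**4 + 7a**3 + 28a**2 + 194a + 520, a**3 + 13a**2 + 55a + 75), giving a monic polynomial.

Repeated division with remainder:
  a**4 + 7a**3 + 28a**2 + 194a + 520 = (a - 6)(a**3 + 13a**2 + 55a + 75) + (51a**2 + 449a + 970)
  a**3 + 13a**2 + 55a + 75 = ((1/51)a + 214/2601)(51a**2 + 449a + 970) + (-(2501/2601)a - 12505/2601)
  51a**2 + 449a + 970 = (-(132651/2501)a - 504594/2501)(-(2501/2601)a - 12505/2601) + (0)
Last nonzero remainder: -(2501/2601)a - 12505/2601. Dividing through by -2501/2601 gives the monic gcd a + 5.
Then lcm(f, g) = f·g / gcd(f, g); expanding and making the result monic gives the answer.

a**6 + 15a**5 + 99a**4 + 523a**3 + 2492a**2 + 7070a + 7800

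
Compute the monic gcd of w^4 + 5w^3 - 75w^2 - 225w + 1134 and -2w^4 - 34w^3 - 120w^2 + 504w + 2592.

By polynomial division,
  w^4 + 5w^3 - 75w^2 - 225w + 1134 = (-1/2)(-2w^4 - 34w^3 - 120w^2 + 504w + 2592) + (-12w^3 - 135w^2 + 27w + 2430)
  -2w^4 - 34w^3 - 120w^2 + 504w + 2592 = ((1/6)w + 23/24)(-12w^3 - 135w^2 + 27w + 2430) + ((39/8)w^2 + (585/8)w + 1053/4)
  -12w^3 - 135w^2 + 27w + 2430 = (-(32/13)w + 120/13)((39/8)w^2 + (585/8)w + 1053/4) + (0)
Last nonzero remainder: (39/8)w^2 + (585/8)w + 1053/4. Dividing through by 39/8 gives the monic gcd w^2 + 15w + 54.

w^2 + 15w + 54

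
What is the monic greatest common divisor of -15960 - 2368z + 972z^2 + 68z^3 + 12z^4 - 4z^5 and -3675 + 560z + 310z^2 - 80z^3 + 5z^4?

105 - z - 9z^2 + z^3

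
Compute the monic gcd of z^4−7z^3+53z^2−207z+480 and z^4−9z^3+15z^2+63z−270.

Repeated division with remainder:
  z^4−7z^3+53z^2−207z+480 = (z^4−9z^3+15z^2+63z−270) + (2z^3+38z^2−270z+750)
  z^4−9z^3+15z^2+63z−270 = ((1/2)z−14)(2z^3+38z^2−270z+750) + (682z^2−4092z+10230)
  2z^3+38z^2−270z+750 = ((1/341)z+25/341)(682z^2−4092z+10230) + (0)
Last nonzero remainder: 682z^2−4092z+10230. Dividing through by 682 gives the monic gcd z^2−6z+15.

z^2−6z+15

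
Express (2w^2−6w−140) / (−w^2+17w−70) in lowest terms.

Apply the Euclidean algorithm:
  2w^2−6w−140 = (−2)(−w^2+17w−70) + (28w−280)
  −w^2+17w−70 = (−(1/28)w+1/4)(28w−280) + (0)
Last nonzero remainder: 28w−280. Dividing through by 28 gives the monic gcd w−10.
Cancel w−10 from numerator and denominator to get the reduced form.

(−2w−14)/(w−7)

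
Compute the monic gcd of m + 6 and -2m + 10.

1

Euclidean algorithm in ℚ[m]:
  m + 6 = (-1/2)(-2m + 10) + (11)
  -2m + 10 = (-(2/11)m + 10/11)(11) + (0)
The last nonzero remainder is the constant 11, so the polynomials are coprime and gcd = 1.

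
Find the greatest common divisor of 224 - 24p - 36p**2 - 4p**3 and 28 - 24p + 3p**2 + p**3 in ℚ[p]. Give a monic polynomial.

By polynomial division,
  -4p**3 - 36p**2 - 24p + 224 = (-4)(p**3 + 3p**2 - 24p + 28) + (-24p**2 - 120p + 336)
  p**3 + 3p**2 - 24p + 28 = (-(1/24)p + 1/12)(-24p**2 - 120p + 336) + (0)
Last nonzero remainder: -24p**2 - 120p + 336. Dividing through by -24 gives the monic gcd p**2 + 5p - 14.

-14 + 5p + p**2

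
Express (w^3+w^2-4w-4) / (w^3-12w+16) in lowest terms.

(w^2+3w+2)/(w^2+2w-8)

Repeated division with remainder:
  w^3+w^2-4w-4 = (w^3-12w+16) + (w^2+8w-20)
  w^3-12w+16 = (w-8)(w^2+8w-20) + (72w-144)
  w^2+8w-20 = ((1/72)w+5/36)(72w-144) + (0)
Last nonzero remainder: 72w-144. Dividing through by 72 gives the monic gcd w-2.
Cancel w-2 from numerator and denominator to get the reduced form.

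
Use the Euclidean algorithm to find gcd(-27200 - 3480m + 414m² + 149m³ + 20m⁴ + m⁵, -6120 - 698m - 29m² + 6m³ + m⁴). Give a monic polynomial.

68 + 7m + m²

By polynomial division,
  m⁵ + 20m⁴ + 149m³ + 414m² - 3480m - 27200 = (m + 14)(m⁴ + 6m³ - 29m² - 698m - 6120) + (94m³ + 1518m² + 12412m + 58480)
  m⁴ + 6m³ - 29m² - 698m - 6120 = ((1/94)m - 477/4418)(94m³ + 1518m² + 12412m + 58480) + ((6300/2209)m² + (44100/2209)m + 428400/2209)
  94m³ + 1518m² + 12412m + 58480 = ((103823/3150)m + 94987/315)((6300/2209)m² + (44100/2209)m + 428400/2209) + (0)
Last nonzero remainder: (6300/2209)m² + (44100/2209)m + 428400/2209. Dividing through by 6300/2209 gives the monic gcd m² + 7m + 68.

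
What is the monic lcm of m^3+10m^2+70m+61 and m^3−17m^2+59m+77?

Euclidean algorithm in ℚ[m]:
  m^3+10m^2+70m+61 = (m^3−17m^2+59m+77) + (27m^2+11m−16)
  m^3−17m^2+59m+77 = ((1/27)m−470/729)(27m^2+11m−16) + ((48613/729)m+48613/729)
  27m^2+11m−16 = ((19683/48613)m−11664/48613)((48613/729)m+48613/729) + (0)
Last nonzero remainder: (48613/729)m+48613/729. Dividing through by 48613/729 gives the monic gcd m+1.
Then lcm(f, g) = f·g / gcd(f, g); expanding and making the result monic gives the answer.

m^5−8m^4−33m^3−429m^2+4292m+4697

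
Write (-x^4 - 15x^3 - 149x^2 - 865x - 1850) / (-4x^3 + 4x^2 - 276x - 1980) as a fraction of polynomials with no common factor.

(x^3 + 10x^2 + 99x + 370)/(4x^2 - 24x + 396)

Euclidean algorithm in ℚ[x]:
  -x^4 - 15x^3 - 149x^2 - 865x - 1850 = ((1/4)x + 4)(-4x^3 + 4x^2 - 276x - 1980) + (-96x^2 + 734x + 6070)
  -4x^3 + 4x^2 - 276x - 1980 = ((1/24)x + 319/1152)(-96x^2 + 734x + 6070) + (-(421729/576)x - 2108645/576)
  -96x^2 + 734x + 6070 = ((55296/421729)x - 699264/421729)(-(421729/576)x - 2108645/576) + (0)
Last nonzero remainder: -(421729/576)x - 2108645/576. Dividing through by -421729/576 gives the monic gcd x + 5.
Cancel x + 5 from numerator and denominator to get the reduced form.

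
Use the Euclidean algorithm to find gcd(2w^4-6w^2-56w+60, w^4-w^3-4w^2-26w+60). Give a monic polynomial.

w^3+w^2-2w-30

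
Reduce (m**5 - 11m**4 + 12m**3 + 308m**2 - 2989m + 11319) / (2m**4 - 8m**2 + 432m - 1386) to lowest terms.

(m**2 - 14m + 49)/(2m - 6)

Repeated division with remainder:
  m**5 - 11m**4 + 12m**3 + 308m**2 - 2989m + 11319 = ((1/2)m - 11/2)(2m**4 - 8m**2 + 432m - 1386) + (16m**3 + 48m**2 + 80m + 3696)
  2m**4 - 8m**2 + 432m - 1386 = ((1/8)m - 3/8)(16m**3 + 48m**2 + 80m + 3696) + (0)
Last nonzero remainder: 16m**3 + 48m**2 + 80m + 3696. Dividing through by 16 gives the monic gcd m**3 + 3m**2 + 5m + 231.
Cancel m**3 + 3m**2 + 5m + 231 from numerator and denominator to get the reduced form.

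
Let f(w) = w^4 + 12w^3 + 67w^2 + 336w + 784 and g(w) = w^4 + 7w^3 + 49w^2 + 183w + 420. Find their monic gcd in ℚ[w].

w^2 + w + 28

Euclidean algorithm in ℚ[w]:
  w^4 + 12w^3 + 67w^2 + 336w + 784 = (w^4 + 7w^3 + 49w^2 + 183w + 420) + (5w^3 + 18w^2 + 153w + 364)
  w^4 + 7w^3 + 49w^2 + 183w + 420 = ((1/5)w + 17/25)(5w^3 + 18w^2 + 153w + 364) + ((154/25)w^2 + (154/25)w + 4312/25)
  5w^3 + 18w^2 + 153w + 364 = ((125/154)w + 325/154)((154/25)w^2 + (154/25)w + 4312/25) + (0)
Last nonzero remainder: (154/25)w^2 + (154/25)w + 4312/25. Dividing through by 154/25 gives the monic gcd w^2 + w + 28.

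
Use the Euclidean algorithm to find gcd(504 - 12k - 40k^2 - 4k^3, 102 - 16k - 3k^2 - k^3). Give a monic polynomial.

-3 + k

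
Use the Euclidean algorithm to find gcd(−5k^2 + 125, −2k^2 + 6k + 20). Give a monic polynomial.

Euclidean algorithm in ℚ[k]:
  −5k^2 + 125 = (5/2)(−2k^2 + 6k + 20) + (−15k + 75)
  −2k^2 + 6k + 20 = ((2/15)k + 4/15)(−15k + 75) + (0)
Last nonzero remainder: −15k + 75. Dividing through by −15 gives the monic gcd k − 5.

k − 5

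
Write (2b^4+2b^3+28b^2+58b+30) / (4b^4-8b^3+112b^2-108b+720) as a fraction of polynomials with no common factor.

Apply the Euclidean algorithm:
  2b^4+2b^3+28b^2+58b+30 = (1/2)(4b^4-8b^3+112b^2-108b+720) + (6b^3-28b^2+112b-330)
  4b^4-8b^3+112b^2-108b+720 = ((2/3)b+16/9)(6b^3-28b^2+112b-330) + ((784/9)b^2-(784/9)b+3920/3)
  6b^3-28b^2+112b-330 = ((27/392)b-99/392)((784/9)b^2-(784/9)b+3920/3) + (0)
Last nonzero remainder: (784/9)b^2-(784/9)b+3920/3. Dividing through by 784/9 gives the monic gcd b^2-b+15.
Cancel b^2-b+15 from numerator and denominator to get the reduced form.

(b^2+2b+1)/(2b^2-2b+24)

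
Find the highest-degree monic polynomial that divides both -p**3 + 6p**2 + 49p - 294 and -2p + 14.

p - 7

Apply the Euclidean algorithm:
  -p**3 + 6p**2 + 49p - 294 = ((1/2)p**2 + (1/2)p - 21)(-2p + 14) + (0)
Last nonzero remainder: -2p + 14. Dividing through by -2 gives the monic gcd p - 7.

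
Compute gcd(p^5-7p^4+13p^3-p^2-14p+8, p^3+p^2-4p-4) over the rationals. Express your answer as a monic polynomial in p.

p^2-p-2

Repeated division with remainder:
  p^5-7p^4+13p^3-p^2-14p+8 = (p^2-8p+25)(p^3+p^2-4p-4) + (-54p^2+54p+108)
  p^3+p^2-4p-4 = (-(1/54)p-1/27)(-54p^2+54p+108) + (0)
Last nonzero remainder: -54p^2+54p+108. Dividing through by -54 gives the monic gcd p^2-p-2.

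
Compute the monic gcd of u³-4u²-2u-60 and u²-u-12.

1

By polynomial division,
  u³-4u²-2u-60 = (u-3)(u²-u-12) + (7u-96)
  u²-u-12 = ((1/7)u+89/49)(7u-96) + (7956/49)
  7u-96 = ((343/7956)u-392/663)(7956/49) + (0)
The last nonzero remainder is the constant 7956/49, so the polynomials are coprime and gcd = 1.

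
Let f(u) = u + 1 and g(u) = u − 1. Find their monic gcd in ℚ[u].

Euclidean algorithm in ℚ[u]:
  u + 1 = (u − 1) + (2)
  u − 1 = ((1/2)u − 1/2)(2) + (0)
The last nonzero remainder is the constant 2, so the polynomials are coprime and gcd = 1.

1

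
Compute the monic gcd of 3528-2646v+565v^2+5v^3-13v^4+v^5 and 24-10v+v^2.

24-10v+v^2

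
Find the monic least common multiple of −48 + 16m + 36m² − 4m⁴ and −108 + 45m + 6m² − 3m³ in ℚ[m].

Repeated division with remainder:
  −4m⁴ + 36m² + 16m − 48 = ((4/3)m + 8/3)(−3m³ + 6m² + 45m − 108) + (−40m² + 40m + 240)
  −3m³ + 6m² + 45m − 108 = ((3/40)m − 3/40)(−40m² + 40m + 240) + (30m − 90)
  −40m² + 40m + 240 = (−(4/3)m − 8/3)(30m − 90) + (0)
Last nonzero remainder: 30m − 90. Dividing through by 30 gives the monic gcd m − 3.
Then lcm(f, g) = f·g / gcd(f, g); expanding and making the result monic gives the answer.

−144 + 60m + 116m² − 13m³ − 21m⁴ + m⁵ + m⁶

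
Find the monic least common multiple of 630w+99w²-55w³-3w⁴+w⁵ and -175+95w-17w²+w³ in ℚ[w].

Euclidean algorithm in ℚ[w]:
  w⁵-3w⁴-55w³+99w²+630w = (w²+14w+88)(w³-17w²+95w-175) + (440w²-5280w+15400)
  w³-17w²+95w-175 = ((1/440)w-1/88)(440w²-5280w+15400) + (0)
Last nonzero remainder: 440w²-5280w+15400. Dividing through by 440 gives the monic gcd w²-12w+35.
Then lcm(f, g) = f·g / gcd(f, g); expanding and making the result monic gives the answer.

-3150w+135w²+374w³-40w⁴-8w⁵+w⁶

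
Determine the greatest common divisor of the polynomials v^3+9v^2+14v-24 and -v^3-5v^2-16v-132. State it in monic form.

v+6

Repeated division with remainder:
  v^3+9v^2+14v-24 = (-1)(-v^3-5v^2-16v-132) + (4v^2-2v-156)
  -v^3-5v^2-16v-132 = (-(1/4)v-11/8)(4v^2-2v-156) + (-(231/4)v-693/2)
  4v^2-2v-156 = (-(16/231)v+104/231)(-(231/4)v-693/2) + (0)
Last nonzero remainder: -(231/4)v-693/2. Dividing through by -231/4 gives the monic gcd v+6.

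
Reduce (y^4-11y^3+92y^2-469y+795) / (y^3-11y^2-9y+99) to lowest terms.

(y^3-8y^2+68y-265)/(y^2-8y-33)

Euclidean algorithm in ℚ[y]:
  y^4-11y^3+92y^2-469y+795 = (y)(y^3-11y^2-9y+99) + (101y^2-568y+795)
  y^3-11y^2-9y+99 = ((1/101)y-543/10201)(101y^2-568y+795) + (-(480528/10201)y+1441584/10201)
  101y^2-568y+795 = (-(1030301/480528)y+2703265/480528)(-(480528/10201)y+1441584/10201) + (0)
Last nonzero remainder: -(480528/10201)y+1441584/10201. Dividing through by -480528/10201 gives the monic gcd y-3.
Cancel y-3 from numerator and denominator to get the reduced form.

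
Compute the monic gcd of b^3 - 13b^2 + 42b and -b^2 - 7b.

b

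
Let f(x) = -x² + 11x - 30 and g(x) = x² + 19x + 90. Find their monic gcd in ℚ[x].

Euclidean algorithm in ℚ[x]:
  -x² + 11x - 30 = (-1)(x² + 19x + 90) + (30x + 60)
  x² + 19x + 90 = ((1/30)x + 17/30)(30x + 60) + (56)
  30x + 60 = ((15/28)x + 15/14)(56) + (0)
The last nonzero remainder is the constant 56, so the polynomials are coprime and gcd = 1.

1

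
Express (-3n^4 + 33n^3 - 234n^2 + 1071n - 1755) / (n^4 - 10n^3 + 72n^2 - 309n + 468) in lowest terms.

(-3n + 15)/(n - 4)

Repeated division with remainder:
  -3n^4 + 33n^3 - 234n^2 + 1071n - 1755 = (-3)(n^4 - 10n^3 + 72n^2 - 309n + 468) + (3n^3 - 18n^2 + 144n - 351)
  n^4 - 10n^3 + 72n^2 - 309n + 468 = ((1/3)n - 4/3)(3n^3 - 18n^2 + 144n - 351) + (0)
Last nonzero remainder: 3n^3 - 18n^2 + 144n - 351. Dividing through by 3 gives the monic gcd n^3 - 6n^2 + 48n - 117.
Cancel n^3 - 6n^2 + 48n - 117 from numerator and denominator to get the reduced form.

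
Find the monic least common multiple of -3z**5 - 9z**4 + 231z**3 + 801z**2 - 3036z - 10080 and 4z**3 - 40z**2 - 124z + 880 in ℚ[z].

z**6 - 8z**5 - 110z**4 + 580z**3 + 3949z**2 - 7772z - 36960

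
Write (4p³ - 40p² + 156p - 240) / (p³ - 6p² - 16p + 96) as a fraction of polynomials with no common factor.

(4p² - 24p + 60)/(p² - 2p - 24)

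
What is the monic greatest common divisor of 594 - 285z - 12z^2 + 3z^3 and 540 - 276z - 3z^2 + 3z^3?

-2 + z

Euclidean algorithm in ℚ[z]:
  3z^3 - 12z^2 - 285z + 594 = (3z^3 - 3z^2 - 276z + 540) + (-9z^2 - 9z + 54)
  3z^3 - 3z^2 - 276z + 540 = (-(1/3)z + 2/3)(-9z^2 - 9z + 54) + (-252z + 504)
  -9z^2 - 9z + 54 = ((1/28)z + 3/28)(-252z + 504) + (0)
Last nonzero remainder: -252z + 504. Dividing through by -252 gives the monic gcd z - 2.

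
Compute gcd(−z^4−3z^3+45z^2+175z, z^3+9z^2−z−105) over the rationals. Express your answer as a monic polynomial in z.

Euclidean algorithm in ℚ[z]:
  −z^4−3z^3+45z^2+175z = (−z+6)(z^3+9z^2−z−105) + (−10z^2+76z+630)
  z^3+9z^2−z−105 = (−(1/10)z−83/50)(−10z^2+76z+630) + ((4704/25)z+4704/5)
  −10z^2+76z+630 = (−(125/2352)z+75/112)((4704/25)z+4704/5) + (0)
Last nonzero remainder: (4704/25)z+4704/5. Dividing through by 4704/25 gives the monic gcd z+5.

z+5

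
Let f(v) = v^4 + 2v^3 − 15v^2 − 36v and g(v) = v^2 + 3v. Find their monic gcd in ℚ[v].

Euclidean algorithm in ℚ[v]:
  v^4 + 2v^3 − 15v^2 − 36v = (v^2 − v − 12)(v^2 + 3v) + (0)
The last nonzero remainder v^2 + 3v is already monic.

v^2 + 3v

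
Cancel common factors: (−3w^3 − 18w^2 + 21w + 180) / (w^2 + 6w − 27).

Repeated division with remainder:
  −3w^3 − 18w^2 + 21w + 180 = (−3w)(w^2 + 6w − 27) + (−60w + 180)
  w^2 + 6w − 27 = (−(1/60)w − 3/20)(−60w + 180) + (0)
Last nonzero remainder: −60w + 180. Dividing through by −60 gives the monic gcd w − 3.
Cancel w − 3 from numerator and denominator to get the reduced form.

(−3w^2 − 27w − 60)/(w + 9)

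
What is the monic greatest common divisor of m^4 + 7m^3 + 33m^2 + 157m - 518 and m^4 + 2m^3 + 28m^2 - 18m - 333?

m^2 + 2m + 37

Repeated division with remainder:
  m^4 + 7m^3 + 33m^2 + 157m - 518 = (m^4 + 2m^3 + 28m^2 - 18m - 333) + (5m^3 + 5m^2 + 175m - 185)
  m^4 + 2m^3 + 28m^2 - 18m - 333 = ((1/5)m + 1/5)(5m^3 + 5m^2 + 175m - 185) + (-8m^2 - 16m - 296)
  5m^3 + 5m^2 + 175m - 185 = (-(5/8)m + 5/8)(-8m^2 - 16m - 296) + (0)
Last nonzero remainder: -8m^2 - 16m - 296. Dividing through by -8 gives the monic gcd m^2 + 2m + 37.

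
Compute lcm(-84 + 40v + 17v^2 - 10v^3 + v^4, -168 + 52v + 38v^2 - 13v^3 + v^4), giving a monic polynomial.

504 - 324v - 62v^2 + 77v^3 - 16v^4 + v^5

Apply the Euclidean algorithm:
  v^4 - 10v^3 + 17v^2 + 40v - 84 = (v^4 - 13v^3 + 38v^2 + 52v - 168) + (3v^3 - 21v^2 - 12v + 84)
  v^4 - 13v^3 + 38v^2 + 52v - 168 = ((1/3)v - 2)(3v^3 - 21v^2 - 12v + 84) + (0)
Last nonzero remainder: 3v^3 - 21v^2 - 12v + 84. Dividing through by 3 gives the monic gcd v^3 - 7v^2 - 4v + 28.
Then lcm(f, g) = f·g / gcd(f, g); expanding and making the result monic gives the answer.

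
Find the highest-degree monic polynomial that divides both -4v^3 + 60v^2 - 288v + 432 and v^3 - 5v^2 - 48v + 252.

v^2 - 12v + 36

Repeated division with remainder:
  -4v^3 + 60v^2 - 288v + 432 = (-4)(v^3 - 5v^2 - 48v + 252) + (40v^2 - 480v + 1440)
  v^3 - 5v^2 - 48v + 252 = ((1/40)v + 7/40)(40v^2 - 480v + 1440) + (0)
Last nonzero remainder: 40v^2 - 480v + 1440. Dividing through by 40 gives the monic gcd v^2 - 12v + 36.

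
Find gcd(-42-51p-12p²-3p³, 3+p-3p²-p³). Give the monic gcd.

By polynomial division,
  -3p³-12p²-51p-42 = (3)(-p³-3p²+p+3) + (-3p²-54p-51)
  -p³-3p²+p+3 = ((1/3)p-5)(-3p²-54p-51) + (-252p-252)
  -3p²-54p-51 = ((1/84)p+17/84)(-252p-252) + (0)
Last nonzero remainder: -252p-252. Dividing through by -252 gives the monic gcd p+1.

1+p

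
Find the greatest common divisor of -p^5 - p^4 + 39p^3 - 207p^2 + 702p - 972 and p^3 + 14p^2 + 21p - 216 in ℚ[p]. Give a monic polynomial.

Apply the Euclidean algorithm:
  -p^5 - p^4 + 39p^3 - 207p^2 + 702p - 972 = (-p^2 + 13p - 122)(p^3 + 14p^2 + 21p - 216) + (1012p^2 + 6072p - 27324)
  p^3 + 14p^2 + 21p - 216 = ((1/1012)p + 2/253)(1012p^2 + 6072p - 27324) + (0)
Last nonzero remainder: 1012p^2 + 6072p - 27324. Dividing through by 1012 gives the monic gcd p^2 + 6p - 27.

p^2 + 6p - 27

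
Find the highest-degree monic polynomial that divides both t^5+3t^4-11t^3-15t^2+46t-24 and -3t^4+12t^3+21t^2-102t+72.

By polynomial division,
  t^5+3t^4-11t^3-15t^2+46t-24 = (-(1/3)t-7/3)(-3t^4+12t^3+21t^2-102t+72) + (24t^3-168t+144)
  -3t^4+12t^3+21t^2-102t+72 = (-(1/8)t+1/2)(24t^3-168t+144) + (0)
Last nonzero remainder: 24t^3-168t+144. Dividing through by 24 gives the monic gcd t^3-7t+6.

t^3-7t+6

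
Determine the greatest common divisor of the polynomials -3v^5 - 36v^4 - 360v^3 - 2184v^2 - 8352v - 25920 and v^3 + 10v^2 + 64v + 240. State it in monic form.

Euclidean algorithm in ℚ[v]:
  -3v^5 - 36v^4 - 360v^3 - 2184v^2 - 8352v - 25920 = (-3v^2 - 6v - 108)(v^3 + 10v^2 + 64v + 240) + (0)
The last nonzero remainder v^3 + 10v^2 + 64v + 240 is already monic.

v^3 + 10v^2 + 64v + 240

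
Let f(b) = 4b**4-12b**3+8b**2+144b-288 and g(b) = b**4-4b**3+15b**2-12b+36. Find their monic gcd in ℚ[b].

Euclidean algorithm in ℚ[b]:
  4b**4-12b**3+8b**2+144b-288 = (4)(b**4-4b**3+15b**2-12b+36) + (4b**3-52b**2+192b-432)
  b**4-4b**3+15b**2-12b+36 = ((1/4)b+9/4)(4b**3-52b**2+192b-432) + (84b**2-336b+1008)
  4b**3-52b**2+192b-432 = ((1/21)b-3/7)(84b**2-336b+1008) + (0)
Last nonzero remainder: 84b**2-336b+1008. Dividing through by 84 gives the monic gcd b**2-4b+12.

b**2-4b+12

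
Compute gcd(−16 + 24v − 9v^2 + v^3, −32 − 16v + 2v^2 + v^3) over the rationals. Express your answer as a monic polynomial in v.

−4 + v

Euclidean algorithm in ℚ[v]:
  v^3 − 9v^2 + 24v − 16 = (v^3 + 2v^2 − 16v − 32) + (−11v^2 + 40v + 16)
  v^3 + 2v^2 − 16v − 32 = (−(1/11)v − 62/121)(−11v^2 + 40v + 16) + ((720/121)v − 2880/121)
  −11v^2 + 40v + 16 = (−(1331/720)v − 121/180)((720/121)v − 2880/121) + (0)
Last nonzero remainder: (720/121)v − 2880/121. Dividing through by 720/121 gives the monic gcd v − 4.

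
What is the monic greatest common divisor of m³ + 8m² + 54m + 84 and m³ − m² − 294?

m² + 6m + 42

Repeated division with remainder:
  m³ + 8m² + 54m + 84 = (m³ − m² − 294) + (9m² + 54m + 378)
  m³ − m² − 294 = ((1/9)m − 7/9)(9m² + 54m + 378) + (0)
Last nonzero remainder: 9m² + 54m + 378. Dividing through by 9 gives the monic gcd m² + 6m + 42.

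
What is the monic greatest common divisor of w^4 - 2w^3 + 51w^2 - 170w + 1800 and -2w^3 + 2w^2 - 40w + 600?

w^2 + 5w + 50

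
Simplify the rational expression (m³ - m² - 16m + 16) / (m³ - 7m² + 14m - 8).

(m + 4)/(m - 2)

Apply the Euclidean algorithm:
  m³ - m² - 16m + 16 = (m³ - 7m² + 14m - 8) + (6m² - 30m + 24)
  m³ - 7m² + 14m - 8 = ((1/6)m - 1/3)(6m² - 30m + 24) + (0)
Last nonzero remainder: 6m² - 30m + 24. Dividing through by 6 gives the monic gcd m² - 5m + 4.
Cancel m² - 5m + 4 from numerator and denominator to get the reduced form.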